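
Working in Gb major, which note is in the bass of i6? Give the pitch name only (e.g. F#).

Bbb

i in Gb major has root Gb; the chord is Gb-Bbb-Db.
The figure 6 means first inversion — the third is in the bass.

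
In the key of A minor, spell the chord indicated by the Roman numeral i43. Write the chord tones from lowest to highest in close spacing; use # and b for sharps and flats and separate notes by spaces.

The numeral's case and figure indicate a minor seventh chord. In A minor its root, scale degree 1, is A.
Stacking thirds from A gives A-C-E-G.
The figured bass 43 indicates second inversion, placing the fifth (E) in the bass: E-G-A-C.

E G A C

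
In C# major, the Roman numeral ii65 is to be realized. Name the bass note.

ii in C# major has root D#; the chord is D#-F#-A#-C#.
The figure 65 means first inversion — the third is in the bass.

F#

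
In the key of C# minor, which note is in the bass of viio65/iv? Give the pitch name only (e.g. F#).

G#

The applied chord viio65/iv is rooted on E#: E#-G#-B-D.
The figure 65 means first inversion — the third is in the bass.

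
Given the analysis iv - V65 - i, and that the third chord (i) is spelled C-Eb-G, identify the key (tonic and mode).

i is given as C-Eb-G — a minor triad with root C.
If C is scale degree 1 and the mode makes that degree carry a minor triad, the tonic is C and the mode is minor.

C minor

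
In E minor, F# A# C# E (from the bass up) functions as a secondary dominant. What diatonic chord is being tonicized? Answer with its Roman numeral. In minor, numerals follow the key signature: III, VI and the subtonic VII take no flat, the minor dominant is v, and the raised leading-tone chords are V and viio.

V

The chord is a dominant seventh chord on F#.
A dominant resolves down a perfect fifth: F# → B. In E minor, B is scale degree 5, i.e. V.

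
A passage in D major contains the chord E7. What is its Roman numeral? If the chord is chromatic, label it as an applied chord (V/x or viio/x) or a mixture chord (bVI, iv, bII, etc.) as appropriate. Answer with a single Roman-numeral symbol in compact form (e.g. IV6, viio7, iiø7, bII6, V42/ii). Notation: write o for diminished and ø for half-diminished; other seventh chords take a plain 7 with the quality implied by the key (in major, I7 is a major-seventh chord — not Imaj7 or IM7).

V7/V

The pitches E-G#-B-D form a dominant seventh chord rooted on E.
E is not a diatonic chord root with this quality in D major, but it lies a perfect fifth above A (V), so the chord functions as an applied dominant of V.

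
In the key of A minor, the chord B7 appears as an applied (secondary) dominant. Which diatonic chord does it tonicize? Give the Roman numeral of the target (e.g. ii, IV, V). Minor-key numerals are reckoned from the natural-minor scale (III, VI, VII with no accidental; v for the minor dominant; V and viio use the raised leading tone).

V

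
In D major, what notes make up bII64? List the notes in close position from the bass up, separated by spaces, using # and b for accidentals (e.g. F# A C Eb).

bII64 is the Neapolitan chord — a major triad on the lowered second degree. In D major that root is Eb.
So the chord is Eb-G-Bb, a major triad.
With the 64 figure the chord is in second inversion; from the bass Bb upward in close position it reads Bb-Eb-G.

Bb Eb G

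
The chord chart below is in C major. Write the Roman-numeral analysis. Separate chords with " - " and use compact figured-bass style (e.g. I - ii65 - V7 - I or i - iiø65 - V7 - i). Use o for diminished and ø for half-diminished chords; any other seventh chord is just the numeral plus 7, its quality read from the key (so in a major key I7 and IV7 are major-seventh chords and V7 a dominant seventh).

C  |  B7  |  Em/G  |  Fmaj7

C: root C is the tonic; major triad there is I.
B7: chromatic; B is V of iii, so V7/iii.
Em/G: root E is the mediant; minor triad there is iii6.
Fmaj7: major seventh chord on F = scale degree 4 → IV7.

I - V7/iii - iii6 - IV7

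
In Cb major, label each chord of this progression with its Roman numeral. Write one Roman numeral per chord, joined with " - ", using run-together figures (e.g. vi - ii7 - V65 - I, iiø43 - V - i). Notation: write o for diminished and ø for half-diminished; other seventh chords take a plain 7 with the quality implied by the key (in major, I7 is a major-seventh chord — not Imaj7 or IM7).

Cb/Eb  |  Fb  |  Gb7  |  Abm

I6 - IV - V7 - vi

Cb/Eb: major triad on Cb = scale degree 1 → I6.
Fb: major triad on Fb = scale degree 4 → IV.
Gb7 has root Gb, degree 5 in Cb major, so V7.
Abm: minor triad on Ab = scale degree 6 → vi.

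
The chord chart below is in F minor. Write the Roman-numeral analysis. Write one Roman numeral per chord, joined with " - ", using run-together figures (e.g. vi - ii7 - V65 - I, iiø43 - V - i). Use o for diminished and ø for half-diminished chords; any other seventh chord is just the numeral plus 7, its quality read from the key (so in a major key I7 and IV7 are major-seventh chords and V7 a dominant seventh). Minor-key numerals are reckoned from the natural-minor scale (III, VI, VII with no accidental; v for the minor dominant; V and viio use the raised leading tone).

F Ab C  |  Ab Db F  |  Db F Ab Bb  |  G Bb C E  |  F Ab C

i - VI64 - iv65 - V43 - i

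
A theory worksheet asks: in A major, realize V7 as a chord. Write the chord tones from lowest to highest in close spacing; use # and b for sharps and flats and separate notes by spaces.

The numeral's case and figure indicate a dominant seventh chord. In A major its root, the fifth degree, is E.
That chord is spelled E-G#-B-D.

E G# B D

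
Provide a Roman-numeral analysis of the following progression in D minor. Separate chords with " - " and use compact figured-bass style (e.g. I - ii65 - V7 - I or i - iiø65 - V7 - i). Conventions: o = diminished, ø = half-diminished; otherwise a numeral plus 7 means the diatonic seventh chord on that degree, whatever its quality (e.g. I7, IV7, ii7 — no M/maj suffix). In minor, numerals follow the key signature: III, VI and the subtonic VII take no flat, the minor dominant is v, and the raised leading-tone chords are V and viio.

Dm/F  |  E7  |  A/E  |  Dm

i6 - V7/V - V64 - i

Dm/F: root D is the tonic; minor triad there is i6.
E7: chromatic; E is V of V, so V7/V.
A/E: root A is the dominant; major triad there is V64.
Dm: root D is the tonic; minor triad there is i.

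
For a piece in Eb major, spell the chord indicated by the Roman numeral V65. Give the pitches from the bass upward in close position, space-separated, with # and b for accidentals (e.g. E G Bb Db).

The numeral's case and figure indicate a dominant seventh chord. In Eb major its root, the fifth degree, is Bb.
Stacking thirds from Bb gives Bb-D-F-Ab.
The figured bass 65 indicates first inversion, placing the third (D) in the bass: D-F-Ab-Bb.

D F Ab Bb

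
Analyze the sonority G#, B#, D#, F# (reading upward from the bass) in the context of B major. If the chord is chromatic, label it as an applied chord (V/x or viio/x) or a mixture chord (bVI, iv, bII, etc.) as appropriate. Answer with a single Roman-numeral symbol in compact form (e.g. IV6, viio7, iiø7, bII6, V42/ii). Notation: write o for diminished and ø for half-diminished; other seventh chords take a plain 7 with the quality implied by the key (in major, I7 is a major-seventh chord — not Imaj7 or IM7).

V7/ii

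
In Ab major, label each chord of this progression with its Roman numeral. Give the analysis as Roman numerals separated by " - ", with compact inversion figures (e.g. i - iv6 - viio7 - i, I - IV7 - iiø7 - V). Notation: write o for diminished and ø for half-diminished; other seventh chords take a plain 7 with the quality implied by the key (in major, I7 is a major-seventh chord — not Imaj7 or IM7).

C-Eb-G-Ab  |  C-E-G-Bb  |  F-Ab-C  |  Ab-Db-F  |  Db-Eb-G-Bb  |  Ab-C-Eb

C-Eb-G-Ab: root Ab is the tonic; major seventh chord there is I65.
C-E-G-Bb: a dominant seventh chord on C, the applied dominant of vi → V7/vi.
F-Ab-C has root F, degree 6 in Ab major, so vi.
Ab-Db-F has root Db, degree 4 in Ab major, so IV64.
Db-Eb-G-Bb has root Eb, degree 5 in Ab major, so V42.
Ab-C-Eb: root Ab is the tonic; major triad there is I.

I65 - V7/vi - vi - IV64 - V42 - I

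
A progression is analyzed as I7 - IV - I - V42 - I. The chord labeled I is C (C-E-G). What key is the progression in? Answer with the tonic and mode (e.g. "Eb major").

C major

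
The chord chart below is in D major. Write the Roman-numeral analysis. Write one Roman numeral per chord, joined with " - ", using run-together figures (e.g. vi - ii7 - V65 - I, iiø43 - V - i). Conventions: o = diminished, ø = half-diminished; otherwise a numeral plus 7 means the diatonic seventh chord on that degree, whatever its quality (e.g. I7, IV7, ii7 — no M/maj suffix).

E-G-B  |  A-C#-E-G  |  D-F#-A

ii - V7 - I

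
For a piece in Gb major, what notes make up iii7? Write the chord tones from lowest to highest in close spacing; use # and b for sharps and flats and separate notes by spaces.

In Gb major, the third degree is Bb, and the diatonic chord built there is a minor seventh chord.
Stacking thirds from Bb gives Bb-Db-F-Ab.

Bb Db F Ab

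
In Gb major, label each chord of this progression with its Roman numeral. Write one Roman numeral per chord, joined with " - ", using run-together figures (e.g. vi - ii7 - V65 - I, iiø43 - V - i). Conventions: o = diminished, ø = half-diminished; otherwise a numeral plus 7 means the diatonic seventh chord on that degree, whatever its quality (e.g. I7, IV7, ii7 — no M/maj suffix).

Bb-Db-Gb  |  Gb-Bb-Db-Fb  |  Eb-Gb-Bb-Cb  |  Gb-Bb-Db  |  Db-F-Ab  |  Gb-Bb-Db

Bb-Db-Gb: major triad on Gb = scale degree 1 → I6.
Gb-Bb-Db-Fb is the secondary dominant of IV (dominant seventh chord on Gb): V7/IV.
Eb-Gb-Bb-Cb: major seventh chord on Cb = scale degree 4 → IV65.
Gb-Bb-Db: major triad on Gb = scale degree 1 → I.
Db-F-Ab: root Db is the dominant; major triad there is V.
Gb-Bb-Db has root Gb, degree 1 in Gb major, so I.

I6 - V7/IV - IV65 - I - V - I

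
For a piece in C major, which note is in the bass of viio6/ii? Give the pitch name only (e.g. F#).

E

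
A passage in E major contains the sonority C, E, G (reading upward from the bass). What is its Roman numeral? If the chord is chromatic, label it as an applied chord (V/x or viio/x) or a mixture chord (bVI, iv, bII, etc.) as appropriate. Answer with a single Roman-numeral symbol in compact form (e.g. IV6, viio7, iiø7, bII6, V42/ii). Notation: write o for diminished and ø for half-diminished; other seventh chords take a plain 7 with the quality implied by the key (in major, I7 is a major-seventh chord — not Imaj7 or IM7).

Stacked in thirds the chord is C-E-G: a major triad on C.
C is the lowered sixth degree of E major (diatonic 6 would be C#). This is a major triad on the lowered sixth degree, borrowed from the parallel minor.

bVI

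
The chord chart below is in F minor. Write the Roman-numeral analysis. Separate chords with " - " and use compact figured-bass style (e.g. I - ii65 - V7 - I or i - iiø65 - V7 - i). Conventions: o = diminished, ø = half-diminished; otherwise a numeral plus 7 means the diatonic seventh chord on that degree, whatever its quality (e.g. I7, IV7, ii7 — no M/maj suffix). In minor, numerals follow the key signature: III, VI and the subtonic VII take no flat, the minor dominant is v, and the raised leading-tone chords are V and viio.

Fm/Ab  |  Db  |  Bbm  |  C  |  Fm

i6 - VI - iv - V - i

Fm/Ab: minor triad on F = scale degree 1 → i6.
Db: root Db is the submediant; major triad there is VI.
Bbm has root Bb, degree 4 in F minor, so iv.
C has root C, degree 5 in F minor, so V.
Fm: root F is the tonic; minor triad there is i.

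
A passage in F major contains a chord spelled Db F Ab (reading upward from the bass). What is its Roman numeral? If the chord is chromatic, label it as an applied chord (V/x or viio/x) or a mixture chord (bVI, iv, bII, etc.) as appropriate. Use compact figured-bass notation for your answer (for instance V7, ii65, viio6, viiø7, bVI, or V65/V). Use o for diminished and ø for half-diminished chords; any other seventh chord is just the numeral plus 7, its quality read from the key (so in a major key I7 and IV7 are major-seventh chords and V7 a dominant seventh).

bVI

The pitches Db-F-Ab form a major triad rooted on Db.
Db is the lowered sixth degree of F major (diatonic 6 would be D). This is a major triad on the lowered sixth degree, borrowed from the parallel minor.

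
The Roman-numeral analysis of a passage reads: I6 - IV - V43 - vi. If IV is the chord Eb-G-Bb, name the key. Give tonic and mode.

Bb major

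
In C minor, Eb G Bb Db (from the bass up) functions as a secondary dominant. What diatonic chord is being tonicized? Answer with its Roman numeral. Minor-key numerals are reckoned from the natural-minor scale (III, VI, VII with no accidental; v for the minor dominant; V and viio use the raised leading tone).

VI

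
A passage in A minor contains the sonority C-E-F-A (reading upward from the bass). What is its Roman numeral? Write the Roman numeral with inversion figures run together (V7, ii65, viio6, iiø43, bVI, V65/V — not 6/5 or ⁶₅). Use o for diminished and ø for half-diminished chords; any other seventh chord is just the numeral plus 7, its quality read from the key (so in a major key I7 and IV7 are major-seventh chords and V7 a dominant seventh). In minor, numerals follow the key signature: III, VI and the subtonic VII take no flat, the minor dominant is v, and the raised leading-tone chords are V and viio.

VI43

Stacked in thirds the chord is F-A-C-E: a major seventh chord on F.
F is scale degree 6 in A minor, and a major seventh chord on that degree is written VI7.
With C in the bass the chord is in second inversion, so the figured bass is 43.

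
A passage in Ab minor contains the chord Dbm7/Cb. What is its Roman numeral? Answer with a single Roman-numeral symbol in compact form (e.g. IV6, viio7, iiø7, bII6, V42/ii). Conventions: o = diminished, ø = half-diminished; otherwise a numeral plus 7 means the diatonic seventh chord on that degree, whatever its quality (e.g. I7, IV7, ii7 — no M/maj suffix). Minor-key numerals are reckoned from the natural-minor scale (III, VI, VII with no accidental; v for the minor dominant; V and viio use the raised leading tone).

iv42

The pitches Db-Fb-Ab-Cb form a minor seventh chord rooted on Db.
Db is scale degree 4 in Ab minor, and a minor seventh chord on that degree is written iv7.
With Cb in the bass the chord is in third inversion, so the figured bass is 42.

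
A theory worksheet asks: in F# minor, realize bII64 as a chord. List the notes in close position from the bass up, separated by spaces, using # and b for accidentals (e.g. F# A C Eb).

Scale degree 2 in F# minor is G#; lowering it a half step gives G. bII64 is the Neapolitan chord — a major triad on the lowered second degree.
So the chord is G-B-D, a major triad.
The figured bass 64 indicates second inversion, placing the fifth (D) in the bass: D-G-B.

D G B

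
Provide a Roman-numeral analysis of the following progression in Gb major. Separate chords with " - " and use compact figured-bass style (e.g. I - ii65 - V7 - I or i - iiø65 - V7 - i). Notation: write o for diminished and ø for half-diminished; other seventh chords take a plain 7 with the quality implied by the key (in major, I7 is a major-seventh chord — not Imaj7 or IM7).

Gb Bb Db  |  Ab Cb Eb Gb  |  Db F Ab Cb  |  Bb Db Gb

Gb-Bb-Db: root Gb is the tonic; major triad there is I.
Ab-Cb-Eb-Gb: minor seventh chord on Ab = scale degree 2 → ii7.
Db-F-Ab-Cb: root Db is the dominant; dominant seventh chord there is V7.
Bb-Db-Gb: major triad on Gb = scale degree 1 → I6.

I - ii7 - V7 - I6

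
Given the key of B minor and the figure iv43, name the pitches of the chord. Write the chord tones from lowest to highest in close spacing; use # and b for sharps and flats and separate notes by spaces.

B D E G

The numeral's case and figure indicate a minor seventh chord. In B minor its root, the fourth degree, is E.
Stacking thirds from E gives E-G-B-D.
With the 43 figure the chord is in second inversion; from the bass B upward in close position it reads B-D-E-G.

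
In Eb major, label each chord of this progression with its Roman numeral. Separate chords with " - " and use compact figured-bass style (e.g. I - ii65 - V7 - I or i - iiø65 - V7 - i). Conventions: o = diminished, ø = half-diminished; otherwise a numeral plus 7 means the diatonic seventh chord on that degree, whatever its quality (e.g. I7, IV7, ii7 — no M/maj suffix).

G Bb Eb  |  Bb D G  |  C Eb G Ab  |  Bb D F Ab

G-Bb-Eb: root Eb is the tonic; major triad there is I6.
Bb-D-G: minor triad on G = scale degree 3 → iii6.
C-Eb-G-Ab has root Ab, degree 4 in Eb major, so IV65.
Bb-D-F-Ab: dominant seventh chord on Bb = scale degree 5 → V7.

I6 - iii6 - IV65 - V7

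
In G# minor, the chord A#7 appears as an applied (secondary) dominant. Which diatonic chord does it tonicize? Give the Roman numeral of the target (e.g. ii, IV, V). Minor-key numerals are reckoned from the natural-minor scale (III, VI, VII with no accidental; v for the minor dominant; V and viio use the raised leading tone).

The chord is a dominant seventh chord on A#.
A dominant resolves down a perfect fifth: A# → D#. In G# minor, D# is scale degree 5, i.e. V.

V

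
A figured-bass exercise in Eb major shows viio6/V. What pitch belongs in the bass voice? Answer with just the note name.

C

The applied chord viio6/V is rooted on A: A-C-Eb.
The figure 6 means first inversion — the third is in the bass.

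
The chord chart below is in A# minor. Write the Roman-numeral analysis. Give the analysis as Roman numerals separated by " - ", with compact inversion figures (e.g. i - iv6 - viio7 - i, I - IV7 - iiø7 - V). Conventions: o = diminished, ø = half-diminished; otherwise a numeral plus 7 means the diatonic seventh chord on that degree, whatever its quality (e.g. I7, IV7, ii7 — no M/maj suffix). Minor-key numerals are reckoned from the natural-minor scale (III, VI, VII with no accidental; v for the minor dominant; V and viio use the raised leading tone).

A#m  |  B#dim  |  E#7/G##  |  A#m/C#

i - iio - V65 - i6

A#m has root A#, degree 1 in A# minor, so i.
B#dim has root B#, degree 2 in A# minor, so iio.
E#7/G##: root E# is the dominant; dominant seventh chord there is V65.
A#m/C#: root A# is the tonic; minor triad there is i6.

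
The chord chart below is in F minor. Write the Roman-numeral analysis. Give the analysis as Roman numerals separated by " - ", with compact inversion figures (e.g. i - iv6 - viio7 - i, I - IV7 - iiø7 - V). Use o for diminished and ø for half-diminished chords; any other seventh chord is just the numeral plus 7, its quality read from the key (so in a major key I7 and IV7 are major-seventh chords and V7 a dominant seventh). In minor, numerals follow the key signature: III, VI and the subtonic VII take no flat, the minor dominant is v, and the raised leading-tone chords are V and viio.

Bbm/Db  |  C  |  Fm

Bbm/Db has root Bb, degree 4 in F minor, so iv6.
C: major triad on C = scale degree 5 → V.
Fm: root F is the tonic; minor triad there is i.

iv6 - V - i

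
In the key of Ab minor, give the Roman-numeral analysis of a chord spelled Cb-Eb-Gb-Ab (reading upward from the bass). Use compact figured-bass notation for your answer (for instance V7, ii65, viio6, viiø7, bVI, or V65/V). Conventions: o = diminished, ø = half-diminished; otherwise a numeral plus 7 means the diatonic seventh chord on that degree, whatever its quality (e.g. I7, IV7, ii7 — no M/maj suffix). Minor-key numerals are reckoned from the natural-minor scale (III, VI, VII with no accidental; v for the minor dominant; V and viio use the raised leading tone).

i65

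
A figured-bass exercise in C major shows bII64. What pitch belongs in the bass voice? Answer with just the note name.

Ab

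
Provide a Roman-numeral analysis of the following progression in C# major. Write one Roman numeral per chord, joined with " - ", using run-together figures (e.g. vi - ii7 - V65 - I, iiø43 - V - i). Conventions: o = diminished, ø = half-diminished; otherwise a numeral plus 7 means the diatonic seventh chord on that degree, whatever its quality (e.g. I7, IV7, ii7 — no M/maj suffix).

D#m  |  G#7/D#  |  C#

D#m: minor triad on D# = scale degree 2 → ii.
G#7/D# has root G#, degree 5 in C# major, so V43.
C# has root C#, degree 1 in C# major, so I.

ii - V43 - I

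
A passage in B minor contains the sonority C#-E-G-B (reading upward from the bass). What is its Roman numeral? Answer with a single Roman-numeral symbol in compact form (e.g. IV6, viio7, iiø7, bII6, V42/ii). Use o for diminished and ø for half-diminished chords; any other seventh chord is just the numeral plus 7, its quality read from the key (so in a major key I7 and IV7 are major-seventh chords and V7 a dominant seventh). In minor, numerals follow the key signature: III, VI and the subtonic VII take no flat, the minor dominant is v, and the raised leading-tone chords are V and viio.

iiø7

The pitches C#-E-G-B form a half-diminished seventh chord rooted on C#.
C# is scale degree 2 in B minor, and a half-diminished seventh chord on that degree is written iiø7.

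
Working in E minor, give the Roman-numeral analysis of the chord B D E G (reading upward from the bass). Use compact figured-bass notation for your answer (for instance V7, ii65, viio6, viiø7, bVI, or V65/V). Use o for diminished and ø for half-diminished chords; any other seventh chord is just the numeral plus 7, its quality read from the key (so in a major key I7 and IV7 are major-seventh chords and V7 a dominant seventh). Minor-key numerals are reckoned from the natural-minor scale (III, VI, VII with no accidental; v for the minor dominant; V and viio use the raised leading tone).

i43

The pitches E-G-B-D form a minor seventh chord rooted on E.
In E minor, E is the tonic; the diatonic minor seventh chord there is i7.
With B in the bass the chord is in second inversion, so the figured bass is 43.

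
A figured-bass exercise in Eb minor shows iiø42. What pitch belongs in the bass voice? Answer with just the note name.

Eb

iiø in Eb minor has root F; the chord is F-Ab-Cb-Eb.
The figure 42 means third inversion — the seventh is in the bass.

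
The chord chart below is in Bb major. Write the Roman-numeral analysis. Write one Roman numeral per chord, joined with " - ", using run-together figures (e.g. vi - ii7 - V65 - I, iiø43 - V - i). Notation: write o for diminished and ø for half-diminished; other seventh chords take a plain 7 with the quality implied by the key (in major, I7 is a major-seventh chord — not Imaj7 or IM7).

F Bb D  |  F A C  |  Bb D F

F-Bb-D: root Bb is the tonic; major triad there is I64.
F-A-C: root F is the dominant; major triad there is V.
Bb-D-F: major triad on Bb = scale degree 1 → I.

I64 - V - I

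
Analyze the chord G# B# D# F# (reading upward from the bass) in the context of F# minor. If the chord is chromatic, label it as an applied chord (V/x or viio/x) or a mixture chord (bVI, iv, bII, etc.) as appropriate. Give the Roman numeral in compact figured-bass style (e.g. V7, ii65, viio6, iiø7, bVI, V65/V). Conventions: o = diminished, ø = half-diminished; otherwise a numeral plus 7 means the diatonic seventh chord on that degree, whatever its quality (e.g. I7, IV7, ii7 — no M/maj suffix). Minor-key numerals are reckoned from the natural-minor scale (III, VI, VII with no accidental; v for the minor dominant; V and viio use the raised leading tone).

V7/V

Stacked in thirds the chord is G#-B#-D#-F#: a dominant seventh chord on G#.
G# is not a diatonic chord root with this quality in F# minor, but it lies a perfect fifth above C# (V), so the chord functions as an applied dominant of V.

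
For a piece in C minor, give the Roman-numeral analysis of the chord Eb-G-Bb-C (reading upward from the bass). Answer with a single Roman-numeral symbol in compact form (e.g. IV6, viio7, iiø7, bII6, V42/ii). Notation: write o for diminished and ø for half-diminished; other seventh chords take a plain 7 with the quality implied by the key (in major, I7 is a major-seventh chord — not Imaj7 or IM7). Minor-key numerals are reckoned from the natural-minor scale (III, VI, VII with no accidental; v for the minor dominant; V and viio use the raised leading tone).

i65

Stacked in thirds the chord is C-Eb-G-Bb: a minor seventh chord on C.
In C minor, C is the tonic; the diatonic minor seventh chord there is i7.
With Eb in the bass the chord is in first inversion, so the figured bass is 65.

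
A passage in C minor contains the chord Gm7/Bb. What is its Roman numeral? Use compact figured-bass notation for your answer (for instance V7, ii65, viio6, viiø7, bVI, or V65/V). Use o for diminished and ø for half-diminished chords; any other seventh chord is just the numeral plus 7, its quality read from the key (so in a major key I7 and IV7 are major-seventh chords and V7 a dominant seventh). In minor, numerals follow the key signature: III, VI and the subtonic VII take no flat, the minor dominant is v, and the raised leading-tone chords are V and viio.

v65

The pitches G-Bb-D-F form a minor seventh chord rooted on G.
In C minor, G is the dominant; the diatonic minor seventh chord there is v7.
With Bb in the bass the chord is in first inversion, so the figured bass is 65.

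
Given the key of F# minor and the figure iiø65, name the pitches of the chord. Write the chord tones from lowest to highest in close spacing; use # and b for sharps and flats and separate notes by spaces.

The numeral's case and figure indicate a half-diminished seventh chord. In F# minor its root, the supertonic, is G#.
Stacking thirds from G# gives G#-B-D-F#.
With the 65 figure the chord is in first inversion; from the bass B upward in close position it reads B-D-F#-G#.

B D F# G#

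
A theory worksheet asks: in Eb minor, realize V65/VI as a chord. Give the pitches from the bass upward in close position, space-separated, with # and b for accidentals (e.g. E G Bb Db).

The slash means an applied dominant: we want the dominant of VI. In Eb minor, VI is Cb major, and its dominant is built on Gb.
Building a dominant seventh chord on Gb gives Gb-Bb-Db-Fb.
With the 65 figure the chord is in first inversion; from the bass Bb upward in close position it reads Bb-Db-Fb-Gb.

Bb Db Fb Gb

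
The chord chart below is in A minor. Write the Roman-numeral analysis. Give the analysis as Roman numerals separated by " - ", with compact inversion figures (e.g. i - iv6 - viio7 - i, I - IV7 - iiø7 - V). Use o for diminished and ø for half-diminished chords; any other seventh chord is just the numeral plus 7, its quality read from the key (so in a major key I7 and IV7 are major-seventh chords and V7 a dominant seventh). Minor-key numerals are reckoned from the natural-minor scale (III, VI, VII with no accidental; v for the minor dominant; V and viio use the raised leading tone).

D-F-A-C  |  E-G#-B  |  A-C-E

iv7 - V - i

D-F-A-C has root D, degree 4 in A minor, so iv7.
E-G#-B: major triad on E = scale degree 5 → V.
A-C-E: minor triad on A = scale degree 1 → i.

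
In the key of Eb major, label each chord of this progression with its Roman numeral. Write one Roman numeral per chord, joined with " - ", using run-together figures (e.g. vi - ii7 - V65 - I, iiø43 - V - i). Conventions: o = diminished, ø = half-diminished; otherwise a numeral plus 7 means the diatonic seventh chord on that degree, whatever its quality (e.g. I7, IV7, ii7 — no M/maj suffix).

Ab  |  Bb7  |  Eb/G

IV - V7 - I6

Ab: major triad on Ab = scale degree 4 → IV.
Bb7: root Bb is the dominant; dominant seventh chord there is V7.
Eb/G has root Eb, degree 1 in Eb major, so I6.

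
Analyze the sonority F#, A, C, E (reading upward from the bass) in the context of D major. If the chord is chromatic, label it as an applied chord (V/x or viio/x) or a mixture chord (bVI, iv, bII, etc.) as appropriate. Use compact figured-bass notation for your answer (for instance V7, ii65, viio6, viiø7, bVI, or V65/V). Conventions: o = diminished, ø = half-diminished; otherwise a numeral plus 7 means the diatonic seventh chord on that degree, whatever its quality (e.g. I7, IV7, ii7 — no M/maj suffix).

viiø7/IV

The pitches F#-A-C-E form a half-diminished seventh chord rooted on F#.
F# sits a half step below G (IV in D major); a diminished chord there is the applied leading-tone chord of IV.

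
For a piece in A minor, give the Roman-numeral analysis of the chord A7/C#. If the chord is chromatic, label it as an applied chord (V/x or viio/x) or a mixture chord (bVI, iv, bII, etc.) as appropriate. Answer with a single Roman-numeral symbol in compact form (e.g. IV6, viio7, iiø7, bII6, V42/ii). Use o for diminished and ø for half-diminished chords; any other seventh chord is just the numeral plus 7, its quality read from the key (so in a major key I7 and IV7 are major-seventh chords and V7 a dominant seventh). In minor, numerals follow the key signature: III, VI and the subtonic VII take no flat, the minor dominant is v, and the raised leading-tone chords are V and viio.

V65/iv

The pitches A-C#-E-G form a dominant seventh chord rooted on A.
A is not a diatonic chord root with this quality in A minor, but it lies a perfect fifth above D (iv), so the chord functions as an applied dominant of iv.
With C# in the bass the chord is in first inversion, so the figured bass is 65.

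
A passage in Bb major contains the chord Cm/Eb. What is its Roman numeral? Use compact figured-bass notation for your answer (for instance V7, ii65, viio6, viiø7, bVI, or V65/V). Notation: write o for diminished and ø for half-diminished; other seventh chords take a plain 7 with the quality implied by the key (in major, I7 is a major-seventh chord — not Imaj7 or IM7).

ii6

Stacked in thirds the chord is C-Eb-G: a minor triad on C.
C is scale degree 2 in Bb major, and a minor triad on that degree is written ii.
With Eb in the bass the chord is in first inversion, so the figured bass is 6.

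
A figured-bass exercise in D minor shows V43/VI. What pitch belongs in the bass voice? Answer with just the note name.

C

The applied chord V43/VI is rooted on F: F-A-C-Eb.
The figure 43 means second inversion — the fifth is in the bass.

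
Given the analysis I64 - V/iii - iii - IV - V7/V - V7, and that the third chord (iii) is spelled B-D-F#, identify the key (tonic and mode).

iii is given as B-D-F# — a minor triad with root B.
Counting down 2 scale steps from B places the tonic on G; a minor triad on degree 3 is diatonic only in major.

G major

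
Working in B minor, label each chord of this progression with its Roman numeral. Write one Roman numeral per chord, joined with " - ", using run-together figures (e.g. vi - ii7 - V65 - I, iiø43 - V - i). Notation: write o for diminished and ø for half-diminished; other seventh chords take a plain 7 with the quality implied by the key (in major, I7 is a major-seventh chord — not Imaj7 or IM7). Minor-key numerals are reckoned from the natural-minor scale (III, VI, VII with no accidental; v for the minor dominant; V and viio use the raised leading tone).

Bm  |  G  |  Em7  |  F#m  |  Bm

i - VI - iv7 - v - i

Bm has root B, degree 1 in B minor, so i.
G: major triad on G = scale degree 6 → VI.
Em7 has root E, degree 4 in B minor, so iv7.
F#m: minor triad on F# = scale degree 5 → v.
Bm: minor triad on B = scale degree 1 → i.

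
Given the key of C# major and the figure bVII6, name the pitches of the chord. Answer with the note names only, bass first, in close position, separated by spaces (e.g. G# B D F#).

D# F# B

bVII6 is a major triad on the lowered seventh degree (the subtonic), borrowed from the parallel minor. In C# major that root is B.
So the chord is B-D#-F#, a major triad.
With the 6 figure the chord is in first inversion; from the bass D# upward in close position it reads D#-F#-B.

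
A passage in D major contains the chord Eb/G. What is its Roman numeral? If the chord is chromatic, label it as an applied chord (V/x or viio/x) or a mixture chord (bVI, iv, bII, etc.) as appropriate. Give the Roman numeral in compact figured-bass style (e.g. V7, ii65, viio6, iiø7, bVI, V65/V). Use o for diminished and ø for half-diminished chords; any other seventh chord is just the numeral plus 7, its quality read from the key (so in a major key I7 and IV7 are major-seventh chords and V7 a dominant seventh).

bII6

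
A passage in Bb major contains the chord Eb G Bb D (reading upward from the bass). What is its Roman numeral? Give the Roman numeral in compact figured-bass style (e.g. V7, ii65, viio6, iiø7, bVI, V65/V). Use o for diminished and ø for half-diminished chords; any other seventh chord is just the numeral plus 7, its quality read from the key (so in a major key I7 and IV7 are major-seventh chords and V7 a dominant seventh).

The pitches Eb-G-Bb-D form a major seventh chord rooted on Eb.
In Bb major, Eb is the subdominant; the diatonic major seventh chord there is IV7.

IV7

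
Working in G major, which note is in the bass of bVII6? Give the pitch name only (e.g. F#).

bVII in G major has root F; the chord is F-A-C.
The figure 6 means first inversion — the third is in the bass.

A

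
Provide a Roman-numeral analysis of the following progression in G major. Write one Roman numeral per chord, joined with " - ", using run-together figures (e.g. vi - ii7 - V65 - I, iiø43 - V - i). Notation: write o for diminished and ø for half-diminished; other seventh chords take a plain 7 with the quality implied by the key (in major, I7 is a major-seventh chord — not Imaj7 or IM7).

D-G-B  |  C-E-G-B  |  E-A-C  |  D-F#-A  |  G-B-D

I64 - IV7 - ii64 - V - I

D-G-B: root G is the tonic; major triad there is I64.
C-E-G-B: major seventh chord on C = scale degree 4 → IV7.
E-A-C: minor triad on A = scale degree 2 → ii64.
D-F#-A: major triad on D = scale degree 5 → V.
G-B-D: root G is the tonic; major triad there is I.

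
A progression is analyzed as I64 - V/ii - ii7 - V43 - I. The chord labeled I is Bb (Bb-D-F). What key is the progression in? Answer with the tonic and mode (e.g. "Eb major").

Bb major

I is given as Bb-D-F — a major triad with root Bb.
If Bb is scale degree 1 and the mode makes that degree carry a major triad, the tonic is Bb and the mode is major.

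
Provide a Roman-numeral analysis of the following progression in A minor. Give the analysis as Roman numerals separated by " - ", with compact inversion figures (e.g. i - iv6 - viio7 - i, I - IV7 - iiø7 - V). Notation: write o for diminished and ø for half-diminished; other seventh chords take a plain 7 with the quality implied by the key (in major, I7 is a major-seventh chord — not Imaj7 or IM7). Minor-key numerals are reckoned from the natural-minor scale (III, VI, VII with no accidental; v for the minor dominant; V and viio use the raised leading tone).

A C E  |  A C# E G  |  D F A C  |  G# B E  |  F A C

i - V7/iv - iv7 - V6 - VI

A-C-E has root A, degree 1 in A minor, so i.
A-C#-E-G is the secondary dominant of iv (dominant seventh chord on A): V7/iv.
D-F-A-C has root D, degree 4 in A minor, so iv7.
G#-B-E has root E, degree 5 in A minor, so V6.
F-A-C has root F, degree 6 in A minor, so VI.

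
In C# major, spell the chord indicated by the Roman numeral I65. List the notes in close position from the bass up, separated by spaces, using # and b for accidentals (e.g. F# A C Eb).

The numeral's case and figure indicate a major seventh chord. In C# major its root, scale degree 1, is C#.
That chord is spelled C#-E#-G#-B#.
With the 65 figure the chord is in first inversion; from the bass E# upward in close position it reads E#-G#-B#-C#.

E# G# B# C#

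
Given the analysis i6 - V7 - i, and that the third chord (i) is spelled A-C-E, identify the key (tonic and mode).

A minor

The anchor chord is a minor triad on A, labeled i.
If A is scale degree 1 and the mode makes that degree carry a minor triad, the tonic is A and the mode is minor.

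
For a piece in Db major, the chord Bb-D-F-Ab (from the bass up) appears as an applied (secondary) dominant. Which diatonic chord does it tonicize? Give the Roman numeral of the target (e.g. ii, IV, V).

ii

The chord is a dominant seventh chord on Bb.
A dominant resolves down a perfect fifth: Bb → Eb. In Db major, Eb is scale degree 2, i.e. ii.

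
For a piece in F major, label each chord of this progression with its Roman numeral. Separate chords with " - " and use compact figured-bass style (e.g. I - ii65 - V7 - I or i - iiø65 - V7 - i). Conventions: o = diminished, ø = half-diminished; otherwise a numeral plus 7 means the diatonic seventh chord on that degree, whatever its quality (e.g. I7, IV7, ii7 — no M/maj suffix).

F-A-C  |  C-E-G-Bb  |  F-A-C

F-A-C has root F, degree 1 in F major, so I.
C-E-G-Bb: dominant seventh chord on C = scale degree 5 → V7.
F-A-C: root F is the tonic; major triad there is I.

I - V7 - I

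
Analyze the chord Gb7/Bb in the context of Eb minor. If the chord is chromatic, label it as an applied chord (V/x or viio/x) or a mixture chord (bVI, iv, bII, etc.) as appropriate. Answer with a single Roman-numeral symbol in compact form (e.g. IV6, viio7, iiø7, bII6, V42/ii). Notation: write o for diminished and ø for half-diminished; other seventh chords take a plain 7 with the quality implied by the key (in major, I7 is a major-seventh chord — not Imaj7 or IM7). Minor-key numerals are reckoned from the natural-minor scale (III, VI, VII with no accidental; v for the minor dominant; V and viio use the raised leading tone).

The pitches Gb-Bb-Db-Fb form a dominant seventh chord rooted on Gb.
Gb is not a diatonic chord root with this quality in Eb minor, but it lies a perfect fifth above Cb (VI), so the chord functions as an applied dominant of VI.
With Bb in the bass the chord is in first inversion, so the figured bass is 65.

V65/VI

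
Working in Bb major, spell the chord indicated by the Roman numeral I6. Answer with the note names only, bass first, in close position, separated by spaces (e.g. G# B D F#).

D F Bb

In Bb major, scale degree 1 is Bb, and the diatonic chord built there is a major triad.
That chord is spelled Bb-D-F.
The figured bass 6 indicates first inversion, placing the third (D) in the bass: D-F-Bb.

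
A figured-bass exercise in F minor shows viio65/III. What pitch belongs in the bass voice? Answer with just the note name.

Bb

The applied chord viio65/III is rooted on G: G-Bb-Db-Fb.
The figure 65 means first inversion — the third is in the bass.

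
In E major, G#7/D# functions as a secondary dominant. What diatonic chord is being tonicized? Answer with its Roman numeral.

vi

The chord is a dominant seventh chord on G#.
A dominant resolves down a perfect fifth: G# → C#. In E major, C# is scale degree 6, i.e. vi.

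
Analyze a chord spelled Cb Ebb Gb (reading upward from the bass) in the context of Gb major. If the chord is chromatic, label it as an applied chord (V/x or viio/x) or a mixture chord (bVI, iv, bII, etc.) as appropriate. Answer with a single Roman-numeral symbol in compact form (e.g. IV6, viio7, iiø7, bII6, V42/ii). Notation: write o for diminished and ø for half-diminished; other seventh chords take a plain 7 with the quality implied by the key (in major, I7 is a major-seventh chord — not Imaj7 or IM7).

iv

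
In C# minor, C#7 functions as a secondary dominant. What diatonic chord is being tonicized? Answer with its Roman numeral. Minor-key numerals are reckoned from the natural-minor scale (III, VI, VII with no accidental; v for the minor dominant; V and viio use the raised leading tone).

iv

The chord is a dominant seventh chord on C#.
A dominant resolves down a perfect fifth: C# → F#. In C# minor, F# is scale degree 4, i.e. iv.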